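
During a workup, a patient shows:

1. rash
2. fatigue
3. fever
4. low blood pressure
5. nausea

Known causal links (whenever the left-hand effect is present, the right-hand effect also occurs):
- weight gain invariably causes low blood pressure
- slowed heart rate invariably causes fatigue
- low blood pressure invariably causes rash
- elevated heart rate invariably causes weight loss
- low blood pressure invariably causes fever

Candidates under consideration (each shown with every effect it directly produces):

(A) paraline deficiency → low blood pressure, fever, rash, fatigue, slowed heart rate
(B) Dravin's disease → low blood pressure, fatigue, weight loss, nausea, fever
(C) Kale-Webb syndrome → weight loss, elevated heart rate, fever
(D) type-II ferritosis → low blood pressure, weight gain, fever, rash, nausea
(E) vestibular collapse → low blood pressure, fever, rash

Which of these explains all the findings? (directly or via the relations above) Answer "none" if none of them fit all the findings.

For each candidate, compare predicted effects to what was observed:
(A) paraline deficiency — does not account for nausea
(B) Dravin's disease — rash yes (by low blood pressure → rash); fatigue yes; fever yes; low blood pressure yes; nausea yes
(C) Kale-Webb syndrome — rash NO; fatigue NO; fever yes; low blood pressure NO; nausea NO
(D) type-II ferritosis — does not account for fatigue
(E) vestibular collapse — does not account for fatigue, nausea
(B) alone accounts for all the evidence.

B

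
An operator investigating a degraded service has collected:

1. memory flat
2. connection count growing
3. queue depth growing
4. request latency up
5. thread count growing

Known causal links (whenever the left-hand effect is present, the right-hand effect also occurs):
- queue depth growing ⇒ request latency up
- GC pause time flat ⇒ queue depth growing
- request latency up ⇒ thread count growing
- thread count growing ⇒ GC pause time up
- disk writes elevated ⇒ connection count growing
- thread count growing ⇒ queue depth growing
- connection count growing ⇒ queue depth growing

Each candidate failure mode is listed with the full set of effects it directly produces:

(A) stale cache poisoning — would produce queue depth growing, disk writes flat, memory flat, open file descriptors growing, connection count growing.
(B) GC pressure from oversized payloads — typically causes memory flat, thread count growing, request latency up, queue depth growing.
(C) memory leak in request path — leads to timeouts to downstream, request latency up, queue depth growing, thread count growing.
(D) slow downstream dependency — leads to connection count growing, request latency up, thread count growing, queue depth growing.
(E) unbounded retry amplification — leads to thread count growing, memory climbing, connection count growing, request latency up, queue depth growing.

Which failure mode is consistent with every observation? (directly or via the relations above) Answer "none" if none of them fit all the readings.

A

For each candidate, compare predicted effects to what was observed:
(A) stale cache poisoning — accounts for every observation (request latency up through queue depth growing → request latency up)
(B) GC pressure from oversized payloads — does not account for connection count growing
(C) memory leak in request path — memory flat NO; connection count growing NO; queue depth growing yes; request latency up yes; thread count growing yes
(D) slow downstream dependency — memory flat NO; connection count growing yes; queue depth growing yes; request latency up yes; thread count growing yes
(E) unbounded retry amplification — fails on memory flat (predicts memory climbing, not memory flat)
(A) is the only candidate with no mismatches.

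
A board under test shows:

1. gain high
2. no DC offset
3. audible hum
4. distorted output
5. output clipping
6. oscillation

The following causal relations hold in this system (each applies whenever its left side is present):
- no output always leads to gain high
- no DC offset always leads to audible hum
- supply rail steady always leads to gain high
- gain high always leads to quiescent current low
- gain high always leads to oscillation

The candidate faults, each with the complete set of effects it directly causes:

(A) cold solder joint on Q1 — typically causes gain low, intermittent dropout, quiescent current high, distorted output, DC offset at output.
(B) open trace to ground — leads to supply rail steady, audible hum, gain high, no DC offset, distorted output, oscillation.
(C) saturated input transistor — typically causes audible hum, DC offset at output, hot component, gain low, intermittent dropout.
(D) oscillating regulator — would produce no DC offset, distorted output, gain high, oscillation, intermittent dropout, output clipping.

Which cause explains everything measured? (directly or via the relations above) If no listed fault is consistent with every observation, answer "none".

For each candidate, compare predicted effects to what was observed:
(A) cold solder joint on Q1 — gain high ✗; no DC offset ✗; audible hum ✗; distorted output ✓; output clipping ✗; oscillation ✗
(B) open trace to ground — gain high ✓; no DC offset ✓; audible hum ✓; distorted output ✓; output clipping ✗; oscillation ✓
(C) saturated input transistor — gain high ✗; no DC offset ✗; audible hum ✓; distorted output ✗; output clipping ✗; oscillation ✗
(D) oscillating regulator — gain high ✓; no DC offset ✓; audible hum ✓ (by no DC offset → audible hum); distorted output ✓; output clipping ✓; oscillation ✓
Only (D) is consistent with every observation.

D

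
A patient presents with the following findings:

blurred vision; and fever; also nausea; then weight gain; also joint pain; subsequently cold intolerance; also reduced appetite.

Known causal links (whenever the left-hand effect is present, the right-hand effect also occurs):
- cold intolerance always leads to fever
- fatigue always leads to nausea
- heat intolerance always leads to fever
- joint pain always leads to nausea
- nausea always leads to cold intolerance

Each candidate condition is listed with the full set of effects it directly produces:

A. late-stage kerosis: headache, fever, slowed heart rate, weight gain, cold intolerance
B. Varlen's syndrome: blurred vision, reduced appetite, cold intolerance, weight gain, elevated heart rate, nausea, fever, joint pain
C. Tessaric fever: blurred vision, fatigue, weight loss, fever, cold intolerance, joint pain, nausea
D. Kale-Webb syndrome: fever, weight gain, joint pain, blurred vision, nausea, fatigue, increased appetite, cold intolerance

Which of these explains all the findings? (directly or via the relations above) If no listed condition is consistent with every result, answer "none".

Per-candidate check:
(A) late-stage kerosis — blurred vision miss; fever match; nausea miss; weight gain match; joint pain miss; cold intolerance match; reduced appetite miss
(B) Varlen's syndrome — blurred vision match; fever match; nausea match; weight gain match; joint pain match; cold intolerance match; reduced appetite match
(C) Tessaric fever — blurred vision match; fever match; nausea match; weight gain miss; joint pain match; cold intolerance match; reduced appetite miss
(D) Kale-Webb syndrome — blurred vision match; fever match; nausea match; weight gain match; joint pain match; cold intolerance match; reduced appetite miss
Only (B) is consistent with every observation.

B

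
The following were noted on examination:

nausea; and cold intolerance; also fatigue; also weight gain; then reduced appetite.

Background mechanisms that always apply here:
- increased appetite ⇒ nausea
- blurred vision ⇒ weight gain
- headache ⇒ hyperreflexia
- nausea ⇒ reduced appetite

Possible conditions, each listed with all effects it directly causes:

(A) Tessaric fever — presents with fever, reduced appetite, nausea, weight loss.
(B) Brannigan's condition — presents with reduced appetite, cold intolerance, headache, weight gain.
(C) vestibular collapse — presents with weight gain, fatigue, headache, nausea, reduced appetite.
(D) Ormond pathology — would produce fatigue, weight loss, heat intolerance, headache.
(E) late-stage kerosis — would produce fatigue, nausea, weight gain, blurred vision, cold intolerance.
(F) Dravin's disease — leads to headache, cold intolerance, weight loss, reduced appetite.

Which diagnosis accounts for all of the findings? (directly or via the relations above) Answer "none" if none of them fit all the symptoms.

E

Checking each candidate against the observations:
(A) Tessaric fever — fails on cold intolerance, fatigue, weight gain (predicts weight loss, not weight gain)
(B) Brannigan's condition — does not account for nausea, fatigue
(C) vestibular collapse — does not account for cold intolerance
(D) Ormond pathology — nausea -; cold intolerance -; fatigue +; weight gain -; reduced appetite -
(E) late-stage kerosis — nausea +; cold intolerance +; fatigue +; weight gain +; reduced appetite + (through nausea → reduced appetite)
(F) Dravin's disease — nausea -; cold intolerance +; fatigue -; weight gain -; reduced appetite +
Only (E) is consistent with every observation.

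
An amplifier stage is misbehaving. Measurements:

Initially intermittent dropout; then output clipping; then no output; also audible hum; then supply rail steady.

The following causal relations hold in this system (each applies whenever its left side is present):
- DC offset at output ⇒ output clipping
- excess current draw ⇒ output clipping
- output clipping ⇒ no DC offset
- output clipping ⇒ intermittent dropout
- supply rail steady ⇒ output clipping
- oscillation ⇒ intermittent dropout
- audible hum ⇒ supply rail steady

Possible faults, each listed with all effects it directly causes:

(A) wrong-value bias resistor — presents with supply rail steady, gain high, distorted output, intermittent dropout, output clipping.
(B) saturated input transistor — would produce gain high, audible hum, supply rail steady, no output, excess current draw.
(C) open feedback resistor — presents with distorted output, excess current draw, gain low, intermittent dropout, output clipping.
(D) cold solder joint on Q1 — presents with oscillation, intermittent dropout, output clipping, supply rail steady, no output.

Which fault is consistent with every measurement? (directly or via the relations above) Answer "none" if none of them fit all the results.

Per-candidate check:
(A) wrong-value bias resistor — intermittent dropout match; output clipping match; no output miss; audible hum miss; supply rail steady match
(B) saturated input transistor — accounts for every observation (intermittent dropout through excess current draw → output clipping → intermittent dropout)
(C) open feedback resistor — intermittent dropout match; output clipping match; no output miss; audible hum miss; supply rail steady miss
(D) cold solder joint on Q1 — does not account for audible hum
(B) alone accounts for all the evidence.

B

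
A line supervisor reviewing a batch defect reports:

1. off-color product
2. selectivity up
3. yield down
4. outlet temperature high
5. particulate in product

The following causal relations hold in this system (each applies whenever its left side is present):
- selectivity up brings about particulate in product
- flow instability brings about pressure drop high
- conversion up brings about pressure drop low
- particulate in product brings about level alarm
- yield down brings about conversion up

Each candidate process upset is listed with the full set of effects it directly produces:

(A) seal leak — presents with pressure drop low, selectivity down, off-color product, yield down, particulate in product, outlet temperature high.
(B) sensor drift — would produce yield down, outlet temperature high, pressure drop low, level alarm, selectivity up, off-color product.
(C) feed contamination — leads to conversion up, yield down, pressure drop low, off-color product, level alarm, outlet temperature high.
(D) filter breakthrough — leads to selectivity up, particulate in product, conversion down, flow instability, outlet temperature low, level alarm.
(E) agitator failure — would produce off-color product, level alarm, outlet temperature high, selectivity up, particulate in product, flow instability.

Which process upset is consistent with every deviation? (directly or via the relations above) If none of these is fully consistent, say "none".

B

Checking each candidate against the observations:
(A) seal leak — fails on selectivity up (predicts selectivity down, not selectivity up)
(B) sensor drift — accounts for every observation (particulate in product through selectivity up → particulate in product)
(C) feed contamination — off-color product match; selectivity up miss; yield down match; outlet temperature high match; particulate in product miss
(D) filter breakthrough — fails on off-color product, yield down, outlet temperature high (predicts outlet temperature low, not outlet temperature high)
(E) agitator failure — does not account for yield down
(B) is the only candidate with no mismatches.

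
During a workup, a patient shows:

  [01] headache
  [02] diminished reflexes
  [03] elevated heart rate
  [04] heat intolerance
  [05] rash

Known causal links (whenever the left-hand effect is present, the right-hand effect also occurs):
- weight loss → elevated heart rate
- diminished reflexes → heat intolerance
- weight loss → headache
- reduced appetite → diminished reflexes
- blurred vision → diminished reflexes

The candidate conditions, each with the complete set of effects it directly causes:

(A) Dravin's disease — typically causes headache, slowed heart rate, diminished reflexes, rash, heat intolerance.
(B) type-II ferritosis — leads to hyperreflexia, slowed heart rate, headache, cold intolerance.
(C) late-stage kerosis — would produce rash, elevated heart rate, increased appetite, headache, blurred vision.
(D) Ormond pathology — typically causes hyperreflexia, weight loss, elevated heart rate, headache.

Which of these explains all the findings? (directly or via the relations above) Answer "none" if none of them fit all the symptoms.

Checking each candidate against the observations:
(A) Dravin's disease — fails on elevated heart rate (predicts slowed heart rate, not elevated heart rate)
(B) type-II ferritosis — headache +; diminished reflexes -; elevated heart rate -; heat intolerance -; rash -
(C) late-stage kerosis — headache +; diminished reflexes + (by blurred vision → diminished reflexes); elevated heart rate +; heat intolerance + (by blurred vision → diminished reflexes → heat intolerance); rash +
(D) Ormond pathology — headache +; diminished reflexes -; elevated heart rate +; heat intolerance -; rash -
(C) is the only candidate with no mismatches.

C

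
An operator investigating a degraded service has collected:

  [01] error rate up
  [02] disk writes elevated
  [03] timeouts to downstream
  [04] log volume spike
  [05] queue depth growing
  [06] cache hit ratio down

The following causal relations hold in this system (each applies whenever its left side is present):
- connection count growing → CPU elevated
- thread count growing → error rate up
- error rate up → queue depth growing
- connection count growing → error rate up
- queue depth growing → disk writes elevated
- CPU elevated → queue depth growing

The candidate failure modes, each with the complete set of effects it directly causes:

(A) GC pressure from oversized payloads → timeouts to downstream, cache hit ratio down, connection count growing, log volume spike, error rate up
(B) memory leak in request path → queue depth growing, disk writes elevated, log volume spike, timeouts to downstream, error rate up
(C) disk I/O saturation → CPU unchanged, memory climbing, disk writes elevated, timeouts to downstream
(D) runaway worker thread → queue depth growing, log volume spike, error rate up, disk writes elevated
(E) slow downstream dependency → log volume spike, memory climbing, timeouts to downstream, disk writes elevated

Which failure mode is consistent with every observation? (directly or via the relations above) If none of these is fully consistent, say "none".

Per-candidate check:
(A) GC pressure from oversized payloads — accounts for every observation (disk writes elevated by error rate up → queue depth growing → disk writes elevated)
(B) memory leak in request path — does not account for cache hit ratio down
(C) disk I/O saturation — does not account for error rate up, log volume spike, queue depth growing, cache hit ratio down
(D) runaway worker thread — does not account for timeouts to downstream, cache hit ratio down
(E) slow downstream dependency — error rate up NO; disk writes elevated yes; timeouts to downstream yes; log volume spike yes; queue depth growing NO; cache hit ratio down NO
(A) alone accounts for all the evidence.

A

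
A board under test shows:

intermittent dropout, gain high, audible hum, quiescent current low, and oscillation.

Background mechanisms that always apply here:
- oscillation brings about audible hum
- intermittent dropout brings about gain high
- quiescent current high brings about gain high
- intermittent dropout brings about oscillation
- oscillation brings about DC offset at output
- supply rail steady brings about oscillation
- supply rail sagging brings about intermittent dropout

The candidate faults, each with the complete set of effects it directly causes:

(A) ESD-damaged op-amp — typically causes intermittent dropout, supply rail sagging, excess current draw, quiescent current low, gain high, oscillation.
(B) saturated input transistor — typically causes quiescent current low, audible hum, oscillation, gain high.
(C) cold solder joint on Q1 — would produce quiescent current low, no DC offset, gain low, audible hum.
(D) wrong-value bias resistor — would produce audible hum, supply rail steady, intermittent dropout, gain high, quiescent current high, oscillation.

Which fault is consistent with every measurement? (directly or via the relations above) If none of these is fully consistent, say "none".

A

For each candidate, compare predicted effects to what was observed:
(A) ESD-damaged op-amp — intermittent dropout match; gain high match; audible hum match (via oscillation → audible hum); quiescent current low match; oscillation match
(B) saturated input transistor — intermittent dropout miss; gain high match; audible hum match; quiescent current low match; oscillation match
(C) cold solder joint on Q1 — fails on intermittent dropout, gain high, oscillation (predicts gain low, not gain high)
(D) wrong-value bias resistor — fails on quiescent current low (predicts quiescent current high, not quiescent current low)
(A) is the only candidate with no mismatches.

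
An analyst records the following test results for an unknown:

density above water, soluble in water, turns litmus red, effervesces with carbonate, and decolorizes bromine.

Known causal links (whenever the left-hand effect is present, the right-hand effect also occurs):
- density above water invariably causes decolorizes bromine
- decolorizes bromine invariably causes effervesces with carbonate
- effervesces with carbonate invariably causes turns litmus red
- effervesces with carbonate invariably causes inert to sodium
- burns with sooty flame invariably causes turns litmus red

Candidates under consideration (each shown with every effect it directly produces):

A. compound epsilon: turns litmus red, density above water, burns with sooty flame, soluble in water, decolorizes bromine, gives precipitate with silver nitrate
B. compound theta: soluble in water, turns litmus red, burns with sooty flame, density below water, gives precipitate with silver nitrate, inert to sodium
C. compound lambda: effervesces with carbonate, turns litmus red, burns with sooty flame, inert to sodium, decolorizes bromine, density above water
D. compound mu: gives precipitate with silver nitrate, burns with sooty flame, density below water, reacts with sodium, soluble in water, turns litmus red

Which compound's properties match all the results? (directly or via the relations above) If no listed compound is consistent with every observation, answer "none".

A

Per-candidate check:
(A) compound epsilon — accounts for every observation (effervesces with carbonate via decolorizes bromine → effervesces with carbonate)
(B) compound theta — density above water NO; soluble in water yes; turns litmus red yes; effervesces with carbonate NO; decolorizes bromine NO
(C) compound lambda — does not account for soluble in water
(D) compound mu — fails on density above water, effervesces with carbonate, decolorizes bromine (predicts density below water, not density above water)
(A) alone accounts for all the evidence.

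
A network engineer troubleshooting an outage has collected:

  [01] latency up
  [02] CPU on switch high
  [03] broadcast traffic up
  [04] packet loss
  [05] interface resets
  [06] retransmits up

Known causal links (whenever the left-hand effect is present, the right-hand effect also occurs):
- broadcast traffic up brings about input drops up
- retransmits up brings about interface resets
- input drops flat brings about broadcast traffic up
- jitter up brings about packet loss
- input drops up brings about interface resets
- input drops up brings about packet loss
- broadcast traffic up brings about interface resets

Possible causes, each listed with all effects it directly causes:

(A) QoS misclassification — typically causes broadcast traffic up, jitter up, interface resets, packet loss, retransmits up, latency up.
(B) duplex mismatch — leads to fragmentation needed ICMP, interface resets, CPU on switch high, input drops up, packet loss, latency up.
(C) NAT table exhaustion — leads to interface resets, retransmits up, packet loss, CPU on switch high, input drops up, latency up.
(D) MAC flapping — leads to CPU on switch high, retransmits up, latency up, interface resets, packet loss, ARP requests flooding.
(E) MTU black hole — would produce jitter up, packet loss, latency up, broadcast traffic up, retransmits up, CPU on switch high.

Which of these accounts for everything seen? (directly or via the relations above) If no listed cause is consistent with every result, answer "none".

E

Testing each hypothesis:
(A) QoS misclassification — does not account for CPU on switch high
(B) duplex mismatch — latency up match; CPU on switch high match; broadcast traffic up miss; packet loss match; interface resets match; retransmits up miss
(C) NAT table exhaustion — does not account for broadcast traffic up
(D) MAC flapping — latency up match; CPU on switch high match; broadcast traffic up miss; packet loss match; interface resets match; retransmits up match
(E) MTU black hole — latency up match; CPU on switch high match; broadcast traffic up match; packet loss match; interface resets match (by broadcast traffic up → interface resets); retransmits up match
(E) alone accounts for all the evidence.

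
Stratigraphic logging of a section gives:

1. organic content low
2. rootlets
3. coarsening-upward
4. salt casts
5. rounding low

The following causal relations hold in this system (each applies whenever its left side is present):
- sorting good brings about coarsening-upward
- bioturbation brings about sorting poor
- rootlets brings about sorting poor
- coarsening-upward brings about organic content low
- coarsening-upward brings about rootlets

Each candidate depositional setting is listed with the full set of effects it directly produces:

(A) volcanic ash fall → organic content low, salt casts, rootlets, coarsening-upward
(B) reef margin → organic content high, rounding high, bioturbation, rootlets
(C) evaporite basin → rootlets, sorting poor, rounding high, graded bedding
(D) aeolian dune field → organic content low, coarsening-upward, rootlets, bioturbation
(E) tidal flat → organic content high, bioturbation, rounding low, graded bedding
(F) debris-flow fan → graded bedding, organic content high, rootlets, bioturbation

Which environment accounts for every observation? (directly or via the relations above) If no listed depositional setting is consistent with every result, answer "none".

Testing each hypothesis:
(A) volcanic ash fall — organic content low yes; rootlets yes; coarsening-upward yes; salt casts yes; rounding low NO
(B) reef margin — fails on organic content low, coarsening-upward, salt casts, rounding low (predicts organic content high, not organic content low; predicts rounding high, not rounding low)
(C) evaporite basin — fails on organic content low, coarsening-upward, salt casts, rounding low (predicts rounding high, not rounding low)
(D) aeolian dune field — does not account for salt casts, rounding low
(E) tidal flat — organic content low NO; rootlets NO; coarsening-upward NO; salt casts NO; rounding low yes
(F) debris-flow fan — organic content low NO; rootlets yes; coarsening-upward NO; salt casts NO; rounding low NO
No candidate is consistent with all observations.

none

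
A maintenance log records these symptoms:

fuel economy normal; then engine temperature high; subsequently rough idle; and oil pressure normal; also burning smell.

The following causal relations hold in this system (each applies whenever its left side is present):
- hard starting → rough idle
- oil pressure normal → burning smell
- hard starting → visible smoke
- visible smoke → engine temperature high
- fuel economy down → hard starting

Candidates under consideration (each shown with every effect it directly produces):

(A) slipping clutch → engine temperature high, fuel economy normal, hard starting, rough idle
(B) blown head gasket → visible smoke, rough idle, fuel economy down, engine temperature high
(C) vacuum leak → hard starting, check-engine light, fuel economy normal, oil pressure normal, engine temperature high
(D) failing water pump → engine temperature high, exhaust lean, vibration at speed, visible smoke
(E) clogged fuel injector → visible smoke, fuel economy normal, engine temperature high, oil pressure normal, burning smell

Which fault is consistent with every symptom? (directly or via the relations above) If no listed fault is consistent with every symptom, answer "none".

C

Per-candidate check:
(A) slipping clutch — does not account for oil pressure normal, burning smell
(B) blown head gasket — fuel economy normal miss; engine temperature high match; rough idle match; oil pressure normal miss; burning smell miss
(C) vacuum leak — accounts for every observation (rough idle via hard starting → rough idle)
(D) failing water pump — fuel economy normal miss; engine temperature high match; rough idle miss; oil pressure normal miss; burning smell miss
(E) clogged fuel injector — fuel economy normal match; engine temperature high match; rough idle miss; oil pressure normal match; burning smell match
(C) alone accounts for all the evidence.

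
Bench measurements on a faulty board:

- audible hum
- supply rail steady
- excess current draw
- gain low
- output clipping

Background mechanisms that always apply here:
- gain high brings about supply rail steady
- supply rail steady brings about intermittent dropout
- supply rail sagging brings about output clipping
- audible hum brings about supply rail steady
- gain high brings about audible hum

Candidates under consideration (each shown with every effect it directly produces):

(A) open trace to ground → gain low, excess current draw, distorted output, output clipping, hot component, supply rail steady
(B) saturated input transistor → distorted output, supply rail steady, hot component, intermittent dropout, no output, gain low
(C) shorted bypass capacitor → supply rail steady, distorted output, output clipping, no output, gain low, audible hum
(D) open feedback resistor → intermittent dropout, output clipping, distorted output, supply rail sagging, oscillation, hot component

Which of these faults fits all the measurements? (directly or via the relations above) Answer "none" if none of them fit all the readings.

none

For each candidate, compare predicted effects to what was observed:
(A) open trace to ground — audible hum -; supply rail steady +; excess current draw +; gain low +; output clipping +
(B) saturated input transistor — audible hum -; supply rail steady +; excess current draw -; gain low +; output clipping -
(C) shorted bypass capacitor — does not account for excess current draw
(D) open feedback resistor — audible hum -; supply rail steady -; excess current draw -; gain low -; output clipping +
Every candidate fails on at least one observation.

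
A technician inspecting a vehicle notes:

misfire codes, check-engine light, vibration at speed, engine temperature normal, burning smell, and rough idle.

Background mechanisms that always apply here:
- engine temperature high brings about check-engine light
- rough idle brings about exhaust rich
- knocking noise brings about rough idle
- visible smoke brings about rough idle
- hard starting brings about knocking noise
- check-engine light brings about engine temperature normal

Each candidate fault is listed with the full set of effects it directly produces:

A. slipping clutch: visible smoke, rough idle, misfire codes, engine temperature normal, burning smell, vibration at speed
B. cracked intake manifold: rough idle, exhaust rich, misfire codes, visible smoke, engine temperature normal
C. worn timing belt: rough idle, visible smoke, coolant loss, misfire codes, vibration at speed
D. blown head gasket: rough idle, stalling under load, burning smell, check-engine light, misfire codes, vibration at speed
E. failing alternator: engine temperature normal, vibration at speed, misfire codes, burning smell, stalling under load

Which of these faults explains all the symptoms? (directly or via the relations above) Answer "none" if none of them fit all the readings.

Checking each candidate against the observations:
(A) slipping clutch — misfire codes yes; check-engine light NO; vibration at speed yes; engine temperature normal yes; burning smell yes; rough idle yes
(B) cracked intake manifold — does not account for check-engine light, vibration at speed, burning smell
(C) worn timing belt — misfire codes yes; check-engine light NO; vibration at speed yes; engine temperature normal NO; burning smell NO; rough idle yes
(D) blown head gasket — misfire codes yes; check-engine light yes; vibration at speed yes; engine temperature normal yes (via check-engine light → engine temperature normal); burning smell yes; rough idle yes
(E) failing alternator — does not account for check-engine light, rough idle
(D) alone accounts for all the evidence.

D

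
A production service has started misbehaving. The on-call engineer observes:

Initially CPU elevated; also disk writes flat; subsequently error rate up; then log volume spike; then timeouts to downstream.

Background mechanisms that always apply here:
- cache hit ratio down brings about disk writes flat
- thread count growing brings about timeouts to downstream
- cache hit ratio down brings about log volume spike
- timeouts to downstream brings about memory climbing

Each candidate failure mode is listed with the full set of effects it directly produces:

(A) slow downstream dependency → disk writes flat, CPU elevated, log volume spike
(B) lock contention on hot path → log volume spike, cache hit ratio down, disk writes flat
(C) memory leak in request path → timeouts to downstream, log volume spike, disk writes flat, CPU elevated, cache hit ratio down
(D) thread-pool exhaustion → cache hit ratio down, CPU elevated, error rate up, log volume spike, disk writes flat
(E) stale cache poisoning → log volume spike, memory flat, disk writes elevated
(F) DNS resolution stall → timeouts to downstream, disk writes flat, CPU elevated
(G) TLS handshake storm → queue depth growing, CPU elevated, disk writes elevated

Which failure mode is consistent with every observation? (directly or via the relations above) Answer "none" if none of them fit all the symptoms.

Per-candidate check:
(A) slow downstream dependency — does not account for error rate up, timeouts to downstream
(B) lock contention on hot path — CPU elevated -; disk writes flat +; error rate up -; log volume spike +; timeouts to downstream -
(C) memory leak in request path — CPU elevated +; disk writes flat +; error rate up -; log volume spike +; timeouts to downstream +
(D) thread-pool exhaustion — does not account for timeouts to downstream
(E) stale cache poisoning — fails on CPU elevated, disk writes flat, error rate up, timeouts to downstream (predicts disk writes elevated, not disk writes flat)
(F) DNS resolution stall — CPU elevated +; disk writes flat +; error rate up -; log volume spike -; timeouts to downstream +
(G) TLS handshake storm — CPU elevated +; disk writes flat -; error rate up -; log volume spike -; timeouts to downstream -
Every candidate fails on at least one observation.

none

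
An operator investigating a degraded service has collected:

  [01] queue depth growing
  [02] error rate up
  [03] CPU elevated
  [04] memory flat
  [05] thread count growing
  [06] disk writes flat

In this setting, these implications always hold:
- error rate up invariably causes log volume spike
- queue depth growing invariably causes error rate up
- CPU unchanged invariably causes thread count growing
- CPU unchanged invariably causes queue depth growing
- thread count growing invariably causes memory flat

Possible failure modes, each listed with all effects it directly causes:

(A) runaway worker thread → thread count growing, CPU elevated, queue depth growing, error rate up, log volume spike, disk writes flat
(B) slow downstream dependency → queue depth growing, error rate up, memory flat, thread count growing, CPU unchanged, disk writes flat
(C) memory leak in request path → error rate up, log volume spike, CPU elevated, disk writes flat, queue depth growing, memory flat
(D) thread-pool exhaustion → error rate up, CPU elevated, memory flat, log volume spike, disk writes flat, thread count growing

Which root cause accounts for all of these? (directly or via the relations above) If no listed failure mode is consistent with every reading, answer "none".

Testing each hypothesis:
(A) runaway worker thread — queue depth growing yes; error rate up yes; CPU elevated yes; memory flat yes (via thread count growing → memory flat); thread count growing yes; disk writes flat yes
(B) slow downstream dependency — queue depth growing yes; error rate up yes; CPU elevated NO; memory flat yes; thread count growing yes; disk writes flat yes
(C) memory leak in request path — does not account for thread count growing
(D) thread-pool exhaustion — does not account for queue depth growing
Only (A) is consistent with every observation.

A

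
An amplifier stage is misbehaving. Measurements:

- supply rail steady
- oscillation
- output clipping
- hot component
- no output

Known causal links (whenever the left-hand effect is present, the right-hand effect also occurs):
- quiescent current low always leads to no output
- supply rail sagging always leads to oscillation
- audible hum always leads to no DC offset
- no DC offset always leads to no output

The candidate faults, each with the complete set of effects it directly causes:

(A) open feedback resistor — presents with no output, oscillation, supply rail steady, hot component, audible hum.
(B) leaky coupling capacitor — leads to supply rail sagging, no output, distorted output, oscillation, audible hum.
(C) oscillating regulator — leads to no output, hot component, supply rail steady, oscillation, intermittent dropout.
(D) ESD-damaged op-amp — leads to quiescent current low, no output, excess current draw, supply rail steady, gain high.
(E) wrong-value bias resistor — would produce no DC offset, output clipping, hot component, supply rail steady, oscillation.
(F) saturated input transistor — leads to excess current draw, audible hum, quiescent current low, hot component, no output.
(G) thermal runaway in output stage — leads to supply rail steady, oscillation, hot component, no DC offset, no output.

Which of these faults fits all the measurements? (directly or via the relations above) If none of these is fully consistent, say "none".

Testing each hypothesis:
(A) open feedback resistor — supply rail steady match; oscillation match; output clipping miss; hot component match; no output match
(B) leaky coupling capacitor — supply rail steady miss; oscillation match; output clipping miss; hot component miss; no output match
(C) oscillating regulator — does not account for output clipping
(D) ESD-damaged op-amp — supply rail steady match; oscillation miss; output clipping miss; hot component miss; no output match
(E) wrong-value bias resistor — supply rail steady match; oscillation match; output clipping match; hot component match; no output match (through no DC offset → no output)
(F) saturated input transistor — does not account for supply rail steady, oscillation, output clipping
(G) thermal runaway in output stage — supply rail steady match; oscillation match; output clipping miss; hot component match; no output match
Only (E) is consistent with every observation.

E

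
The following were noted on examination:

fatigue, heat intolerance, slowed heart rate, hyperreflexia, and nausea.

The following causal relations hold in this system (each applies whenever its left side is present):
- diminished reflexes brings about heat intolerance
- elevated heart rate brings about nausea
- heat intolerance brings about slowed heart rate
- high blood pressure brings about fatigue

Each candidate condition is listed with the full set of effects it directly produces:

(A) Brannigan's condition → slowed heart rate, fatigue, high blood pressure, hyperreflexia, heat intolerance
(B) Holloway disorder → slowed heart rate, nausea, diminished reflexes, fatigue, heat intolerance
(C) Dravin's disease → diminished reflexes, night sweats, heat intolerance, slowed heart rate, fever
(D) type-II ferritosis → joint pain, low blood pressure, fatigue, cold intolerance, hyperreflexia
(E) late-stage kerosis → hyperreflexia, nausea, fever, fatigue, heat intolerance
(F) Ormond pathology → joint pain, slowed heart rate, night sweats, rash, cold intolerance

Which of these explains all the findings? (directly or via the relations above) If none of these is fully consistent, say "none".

Testing each hypothesis:
(A) Brannigan's condition — fatigue match; heat intolerance match; slowed heart rate match; hyperreflexia match; nausea miss
(B) Holloway disorder — fatigue match; heat intolerance match; slowed heart rate match; hyperreflexia miss; nausea match
(C) Dravin's disease — fails on fatigue, hyperreflexia, nausea (predicts diminished reflexes, not hyperreflexia)
(D) type-II ferritosis — fatigue match; heat intolerance miss; slowed heart rate miss; hyperreflexia match; nausea miss
(E) late-stage kerosis — fatigue match; heat intolerance match; slowed heart rate match (through heat intolerance → slowed heart rate); hyperreflexia match; nausea match
(F) Ormond pathology — fatigue miss; heat intolerance miss; slowed heart rate match; hyperreflexia miss; nausea miss
(E) alone accounts for all the evidence.

E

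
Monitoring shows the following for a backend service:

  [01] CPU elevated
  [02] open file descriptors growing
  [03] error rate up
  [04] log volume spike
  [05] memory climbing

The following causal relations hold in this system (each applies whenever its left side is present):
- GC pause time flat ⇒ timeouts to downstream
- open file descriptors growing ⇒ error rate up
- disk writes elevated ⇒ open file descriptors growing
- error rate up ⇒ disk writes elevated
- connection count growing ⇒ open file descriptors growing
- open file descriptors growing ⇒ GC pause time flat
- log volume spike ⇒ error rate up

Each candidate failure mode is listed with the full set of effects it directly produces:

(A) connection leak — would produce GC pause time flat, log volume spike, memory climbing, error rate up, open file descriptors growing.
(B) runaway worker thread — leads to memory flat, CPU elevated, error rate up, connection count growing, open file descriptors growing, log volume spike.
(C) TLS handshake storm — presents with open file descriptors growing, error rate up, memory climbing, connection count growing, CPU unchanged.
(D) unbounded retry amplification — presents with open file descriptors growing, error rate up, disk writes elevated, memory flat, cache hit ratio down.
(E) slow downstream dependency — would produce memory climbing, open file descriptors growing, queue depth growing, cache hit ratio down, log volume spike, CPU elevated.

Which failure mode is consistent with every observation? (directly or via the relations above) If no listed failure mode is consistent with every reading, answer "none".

E

For each candidate, compare predicted effects to what was observed:
(A) connection leak — CPU elevated -; open file descriptors growing +; error rate up +; log volume spike +; memory climbing +
(B) runaway worker thread — fails on memory climbing (predicts memory flat, not memory climbing)
(C) TLS handshake storm — fails on CPU elevated, log volume spike (predicts CPU unchanged, not CPU elevated)
(D) unbounded retry amplification — CPU elevated -; open file descriptors growing +; error rate up +; log volume spike -; memory climbing -
(E) slow downstream dependency — CPU elevated +; open file descriptors growing +; error rate up + (via log volume spike → error rate up); log volume spike +; memory climbing +
(E) is the only candidate with no mismatches.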